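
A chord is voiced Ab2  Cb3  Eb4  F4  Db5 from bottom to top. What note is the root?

Db

The distinct letter names are Ab, Cb, Eb, F, Db. Arranged as a stack of thirds they read Db–F–Ab–Cb–Eb, so Db is the root (a Db dominant ninth chord).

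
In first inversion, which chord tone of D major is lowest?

D major is D–F#–A. First inversion places the third in the bass: F#.

F#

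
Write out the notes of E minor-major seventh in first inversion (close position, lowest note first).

G, B, D#, E

E minor-major seventh is E–G–B–D#. First inversion puts the third (G) in the bass, with the remaining tones above: G, B, D#, E.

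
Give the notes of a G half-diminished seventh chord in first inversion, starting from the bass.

The chord tones are G–Bb–Db–F. With the third (Bb) lowest for first inversion: Bb, Db, F, G.

Bb, Db, F, G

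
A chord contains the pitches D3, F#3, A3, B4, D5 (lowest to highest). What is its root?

B

Reordering D, F#, A, B into stacked thirds gives B–D–F#–A; the bottom of that stack, B, is the root.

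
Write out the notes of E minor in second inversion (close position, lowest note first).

B, E, G

The chord tones are E–G–B. With the fifth (B) lowest for second inversion: B, E, G.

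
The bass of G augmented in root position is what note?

The root of G augmented (G–B–D#) is G; that is the bass in root position.

G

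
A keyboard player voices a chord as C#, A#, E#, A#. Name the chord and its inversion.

A# minor, first inversion

The pitch classes C#, A#, E# arrange in thirds as A#–C#–E#: an A# minor triad.
C# is the third of A# minor; third in the bass means first inversion (figured bass 6).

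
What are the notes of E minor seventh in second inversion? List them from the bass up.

B, D, E, G

The chord tones are E–G–B–D. With the fifth (B) lowest for second inversion: B, D, E, G.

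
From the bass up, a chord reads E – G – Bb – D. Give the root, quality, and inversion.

The pitch classes E, G, Bb, D arrange in thirds as E–G–Bb–D: an E half-diminished seventh chord.
The lowest note is E, the root of the chord, so this is root position (figured bass 7).

E half-diminished seventh, root position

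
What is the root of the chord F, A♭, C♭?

F

Reordering F, Ab, Cb into stacked thirds gives F–Ab–Cb; the bottom of that stack, F, is the root.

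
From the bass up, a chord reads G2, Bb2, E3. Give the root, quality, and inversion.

The distinct note names are G, Bb, E. Stacked in thirds they read E–G–Bb, which is a diminished triad on E.
With the third (G) in the bass, the chord is in first inversion (figured bass 6).

E diminished, first inversion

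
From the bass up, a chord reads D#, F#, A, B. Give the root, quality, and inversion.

B dominant seventh, first inversion

The pitch classes D#, F#, A, B arrange in thirds as B–D#–F#–A: a B dominant seventh chord.
D# is the third of B dominant seventh; third in the bass means first inversion (figured bass 6/5).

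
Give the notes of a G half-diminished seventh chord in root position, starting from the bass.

G, Bb, Db, F

The chord tones are G–Bb–Db–F. With the root (G) lowest for root position: G, Bb, Db, F.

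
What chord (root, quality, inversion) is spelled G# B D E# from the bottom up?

The pitch classes G#, B, D, E# arrange in thirds as E#–G#–B–D: an E# diminished seventh chord.
With the third (G#) in the bass, the chord is in first inversion (figured bass 6/5).

E# diminished seventh, first inversion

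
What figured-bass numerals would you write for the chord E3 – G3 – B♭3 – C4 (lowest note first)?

The notes E, G, Bb, C stack in thirds as C–E–G–Bb — a C dominant seventh chord. The bass E is the third, so this is first inversion: figured 6/5.

6/5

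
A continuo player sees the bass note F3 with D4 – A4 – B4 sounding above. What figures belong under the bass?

The notes F, D, A, B stack in thirds as B–D–F–A — a B half-diminished seventh chord. The bass F is the fifth, so this is second inversion: figured 4/3.

4/3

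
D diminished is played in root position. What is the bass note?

D

D diminished is D–F–Ab. Root position places the root in the bass: D.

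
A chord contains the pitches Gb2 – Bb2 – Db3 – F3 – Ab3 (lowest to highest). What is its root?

Gb, Bb, Db, F, Ab are the tones of a Gb major ninth chord (Gb–Bb–Db–F–Ab), making Gb the root.

Gb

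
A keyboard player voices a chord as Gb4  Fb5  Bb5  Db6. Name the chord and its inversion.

The distinct note names are Gb, Fb, Bb, Db. Stacked in thirds they read Gb–Bb–Db–Fb, which is a dominant seventh chord on Gb.
With the root (Gb) in the bass, the chord is in root position (figured bass 7).

Gb dominant seventh, root position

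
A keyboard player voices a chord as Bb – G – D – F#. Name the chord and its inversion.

Reducing to letter names: Bb, G, D, F#. These stack in thirds as G–Bb–D–F# — a G minor-major seventh chord.
The lowest note is Bb, the third of the chord, so this is first inversion (figured bass 6/5).

G minor-major seventh, first inversion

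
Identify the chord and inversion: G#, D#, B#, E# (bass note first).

E# minor seventh, first inversion

Reducing to letter names: G#, D#, B#, E#. These stack in thirds as E#–G#–B#–D# — an E# minor seventh chord.
G# is the third of E# minor seventh; third in the bass means first inversion (figured bass 6/5).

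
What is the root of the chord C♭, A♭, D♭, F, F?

The distinct letter names are Cb, Ab, Db, F. Arranged as a stack of thirds they read Db–F–Ab–Cb, so Db is the root (a Db dominant seventh chord).

Db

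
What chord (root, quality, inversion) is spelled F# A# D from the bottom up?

D augmented, first inversion

The pitch classes F#, A#, D arrange in thirds as D–F#–A#: a D augmented triad.
F# is the third of D augmented; third in the bass means first inversion (figured bass 6).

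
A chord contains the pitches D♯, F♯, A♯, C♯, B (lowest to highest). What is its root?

B

The distinct letter names are D#, F#, A#, C#, B. Arranged as a stack of thirds they read B–D#–F#–A#–C#, so B is the root (a B major ninth chord).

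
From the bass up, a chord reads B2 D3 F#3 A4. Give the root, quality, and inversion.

B minor seventh, root position

The pitch classes B, D, F#, A arrange in thirds as B–D–F#–A: a B minor seventh chord.
With the root (B) in the bass, the chord is in root position (figured bass 7).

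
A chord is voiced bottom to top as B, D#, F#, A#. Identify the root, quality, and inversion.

The pitch classes B, D#, F#, A# arrange in thirds as B–D#–F#–A#: a B major seventh chord.
With the root (B) in the bass, the chord is in root position (figured bass 7).

B major seventh, root position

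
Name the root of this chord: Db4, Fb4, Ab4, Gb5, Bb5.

The distinct letter names are Db, Fb, Ab, Gb, Bb. Arranged as a stack of thirds they read Gb–Bb–Db–Fb–Ab, so Gb is the root (a Gb dominant ninth chord).

Gb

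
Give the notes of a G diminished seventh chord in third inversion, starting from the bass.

G diminished seventh is G–Bb–Db–Fb. Third inversion puts the seventh (Fb) in the bass, with the remaining tones above: Fb, G, Bb, Db.

Fb, G, Bb, Db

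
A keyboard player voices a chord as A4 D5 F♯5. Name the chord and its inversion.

D major, second inversion

The pitch classes A, D, F# arrange in thirds as D–F#–A: a D major triad.
With the fifth (A) in the bass, the chord is in second inversion (figured bass 6/4).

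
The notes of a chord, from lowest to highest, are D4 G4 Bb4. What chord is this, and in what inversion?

Reducing to letter names: D, G, Bb. These stack in thirds as G–Bb–D — a G minor triad.
The lowest note is D, the fifth of the chord, so this is second inversion (figured bass 6/4).

G minor, second inversion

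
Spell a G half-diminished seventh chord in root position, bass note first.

The chord tones are G–Bb–Db–F. With the root (G) lowest for root position: G, Bb, Db, F.

G, Bb, Db, F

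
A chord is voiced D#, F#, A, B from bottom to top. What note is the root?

B

Reordering D#, F#, A, B into stacked thirds gives B–D#–F#–A; the bottom of that stack, B, is the root.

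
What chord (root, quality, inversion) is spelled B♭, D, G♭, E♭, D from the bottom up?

The distinct note names are Bb, D, Gb, Eb. Stacked in thirds they read Eb–Gb–Bb–D, which is a minor-major seventh chord on Eb.
With the fifth (Bb) in the bass, the chord is in second inversion (figured bass 4/3).

Eb minor-major seventh, second inversion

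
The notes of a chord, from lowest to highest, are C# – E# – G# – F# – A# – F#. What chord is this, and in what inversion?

F# major ninth, second inversion

The distinct note names are C#, E#, G#, F#, A#. Stacked in thirds they read F#–A#–C#–E#–G#, which is a major ninth chord on F#.
The lowest note is C#, the fifth of the chord, so this is second inversion.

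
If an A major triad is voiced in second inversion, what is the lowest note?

In second inversion the fifth is lowest. For A major (A–C#–E) that is E.

E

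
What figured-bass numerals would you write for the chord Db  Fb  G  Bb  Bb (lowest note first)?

4/3

The notes Db, Fb, G, Bb stack in thirds as G–Bb–Db–Fb — a G diminished seventh chord. The bass Db is the fifth, so this is second inversion: figured 4/3.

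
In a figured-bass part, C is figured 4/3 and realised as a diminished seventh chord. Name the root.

The figures 4/3 mean the fifth of the chord is in the bass. If C is the fifth of a diminished seventh chord, the root is F# (chord tones F#–A–C–Eb).

F#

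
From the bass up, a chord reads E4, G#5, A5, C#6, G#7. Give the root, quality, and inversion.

The distinct note names are E, G#, A, C#. Stacked in thirds they read A–C#–E–G#, which is a major seventh chord on A.
With the fifth (E) in the bass, the chord is in second inversion (figured bass 4/3).

A major seventh, second inversion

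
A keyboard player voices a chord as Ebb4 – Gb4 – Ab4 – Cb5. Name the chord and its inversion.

Ab half-diminished seventh, second inversion

The distinct note names are Ebb, Gb, Ab, Cb. Stacked in thirds they read Ab–Cb–Ebb–Gb, which is a half-diminished seventh chord on Ab.
The lowest note is Ebb, the fifth of the chord, so this is second inversion (figured bass 4/3).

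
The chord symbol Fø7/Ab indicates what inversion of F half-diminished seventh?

Fø7/Ab means F half-diminished seventh with Ab in the bass. Ab is the third of F half-diminished seventh (F–Ab–Cb–Eb), so this is first inversion.

first inversion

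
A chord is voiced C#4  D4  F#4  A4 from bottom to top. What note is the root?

C#, D, F#, A are the tones of a D major seventh chord (D–F#–A–C#), making D the root.

D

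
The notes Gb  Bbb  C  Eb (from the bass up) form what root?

C

Gb, Bbb, C, Eb are the tones of a C diminished seventh chord (C–Eb–Gb–Bbb), making C the root.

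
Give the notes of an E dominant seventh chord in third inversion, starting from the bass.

D, E, G#, B

The chord tones are E–G#–B–D. With the seventh (D) lowest for third inversion: D, E, G#, B.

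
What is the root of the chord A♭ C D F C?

D

The distinct letter names are Ab, C, D, F. Arranged as a stack of thirds they read D–F–Ab–C, so D is the root (a D half-diminished seventh chord).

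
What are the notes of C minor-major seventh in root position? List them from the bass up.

Spelling C minor-major seventh: C–Eb–G–B. In root position the root is bass, giving C, Eb, G, B from the bottom.

C, Eb, G, B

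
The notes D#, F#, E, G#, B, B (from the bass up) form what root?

D#, F#, E, G#, B are the tones of an E major ninth chord (E–G#–B–D#–F#), making E the root.

E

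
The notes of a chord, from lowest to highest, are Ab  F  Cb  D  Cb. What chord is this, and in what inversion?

D diminished seventh, second inversion

The pitch classes Ab, F, Cb, D arrange in thirds as D–F–Ab–Cb: a D diminished seventh chord.
With the fifth (Ab) in the bass, the chord is in second inversion (figured bass 4/3).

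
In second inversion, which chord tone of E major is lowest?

In second inversion the fifth is lowest. For E major (E–G#–B) that is B.

B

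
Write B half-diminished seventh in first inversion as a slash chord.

First inversion of B half-diminished seventh has the third (D) in the bass. As a slash chord: Bø7/D.

Bø7/D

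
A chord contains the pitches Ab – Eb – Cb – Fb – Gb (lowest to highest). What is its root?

Fb

The distinct letter names are Ab, Eb, Cb, Fb, Gb. Arranged as a stack of thirds they read Fb–Ab–Cb–Eb–Gb, so Fb is the root (an Fb major ninth chord).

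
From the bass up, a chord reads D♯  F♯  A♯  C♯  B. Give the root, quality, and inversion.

B major ninth, first inversion

The distinct note names are D#, F#, A#, C#, B. Stacked in thirds they read B–D#–F#–A#–C#, which is a major ninth chord on B.
D# is the third of B major ninth; third in the bass means first inversion.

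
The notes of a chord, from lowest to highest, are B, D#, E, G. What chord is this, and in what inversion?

E minor-major seventh, second inversion

The pitch classes B, D#, E, G arrange in thirds as E–G–B–D#: an E minor-major seventh chord.
The lowest note is B, the fifth of the chord, so this is second inversion (figured bass 4/3).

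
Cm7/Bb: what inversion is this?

Cm7/Bb means C minor seventh with Bb in the bass. Bb is the seventh of C minor seventh (C–Eb–G–Bb), so this is third inversion.

third inversion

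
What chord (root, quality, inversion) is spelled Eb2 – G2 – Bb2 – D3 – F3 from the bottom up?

Eb major ninth, root position

Reducing to letter names: Eb, G, Bb, D, F. These stack in thirds as Eb–G–Bb–D–F — an Eb major ninth chord.
With the root (Eb) in the bass, the chord is in root position.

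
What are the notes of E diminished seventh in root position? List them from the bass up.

The chord tones are E–G–Bb–Db. With the root (E) lowest for root position: E, G, Bb, Db.

E, G, Bb, Db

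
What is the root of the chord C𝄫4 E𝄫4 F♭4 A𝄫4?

Fb

Reordering Cbb, Ebb, Fb, Abb into stacked thirds gives Fb–Abb–Cbb–Ebb; the bottom of that stack, Fb, is the root.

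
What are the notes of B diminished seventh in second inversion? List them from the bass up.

F, Ab, B, D

B diminished seventh is B–D–F–Ab. Second inversion puts the fifth (F) in the bass, with the remaining tones above: F, Ab, B, D.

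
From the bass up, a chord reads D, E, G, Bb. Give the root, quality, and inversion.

E half-diminished seventh, third inversion

Reducing to letter names: D, E, G, Bb. These stack in thirds as E–G–Bb–D — an E half-diminished seventh chord.
D is the seventh of E half-diminished seventh; seventh in the bass means third inversion (figured bass 4/2).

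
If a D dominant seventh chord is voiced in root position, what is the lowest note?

D

In root position the root is lowest. For D dominant seventh (D–F#–A–C) that is D.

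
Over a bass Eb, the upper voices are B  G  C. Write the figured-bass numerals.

The notes Eb, B, G, C stack in thirds as C–Eb–G–B — a C minor-major seventh chord. The bass Eb is the third, so this is first inversion: figured 6/5.

6/5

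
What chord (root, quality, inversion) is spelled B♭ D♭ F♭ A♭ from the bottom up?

Bb half-diminished seventh, root position

The distinct note names are Bb, Db, Fb, Ab. Stacked in thirds they read Bb–Db–Fb–Ab, which is a half-diminished seventh chord on Bb.
With the root (Bb) in the bass, the chord is in root position (figured bass 7).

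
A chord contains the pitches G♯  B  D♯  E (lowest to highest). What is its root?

G#, B, D#, E are the tones of an E major seventh chord (E–G#–B–D#), making E the root.

E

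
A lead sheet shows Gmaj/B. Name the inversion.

first inversion

Gmaj/B means G major with B in the bass. B is the third of G major (G–B–D), so this is first inversion.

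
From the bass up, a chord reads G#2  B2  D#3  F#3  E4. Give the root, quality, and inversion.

E major ninth, first inversion

The pitch classes G#, B, D#, F#, E arrange in thirds as E–G#–B–D#–F#: an E major ninth chord.
G# is the third of E major ninth; third in the bass means first inversion.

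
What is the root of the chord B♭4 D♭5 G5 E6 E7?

E

Bb, Db, G, E are the tones of an E diminished seventh chord (E–G–Bb–Db), making E the root.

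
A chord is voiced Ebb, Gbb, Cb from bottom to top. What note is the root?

The distinct letter names are Ebb, Gbb, Cb. Arranged as a stack of thirds they read Cb–Ebb–Gbb, so Cb is the root (a Cb diminished triad).

Cb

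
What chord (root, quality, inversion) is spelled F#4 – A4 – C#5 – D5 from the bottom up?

D major seventh, first inversion

Reducing to letter names: F#, A, C#, D. These stack in thirds as D–F#–A–C# — a D major seventh chord.
F# is the third of D major seventh; third in the bass means first inversion (figured bass 6/5).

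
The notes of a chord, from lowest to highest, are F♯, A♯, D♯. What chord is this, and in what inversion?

Reducing to letter names: F#, A#, D#. These stack in thirds as D#–F#–A# — a D# minor triad.
The lowest note is F#, the third of the chord, so this is first inversion (figured bass 6).

D# minor, first inversion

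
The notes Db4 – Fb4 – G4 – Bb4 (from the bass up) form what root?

Reordering Db, Fb, G, Bb into stacked thirds gives G–Bb–Db–Fb; the bottom of that stack, G, is the root.

G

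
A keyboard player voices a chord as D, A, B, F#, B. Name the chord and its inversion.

The distinct note names are D, A, B, F#. Stacked in thirds they read B–D–F#–A, which is a minor seventh chord on B.
D is the third of B minor seventh; third in the bass means first inversion (figured bass 6/5).

B minor seventh, first inversion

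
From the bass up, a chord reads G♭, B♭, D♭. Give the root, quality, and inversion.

The pitch classes Gb, Bb, Db arrange in thirds as Gb–Bb–Db: a Gb major triad.
Gb is the root of Gb major; root in the bass means root position (figured bass 5/3).

Gb major, root position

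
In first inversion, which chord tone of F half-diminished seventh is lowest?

Ab

The third of F half-diminished seventh (F–Ab–Cb–Eb) is Ab; that is the bass in first inversion.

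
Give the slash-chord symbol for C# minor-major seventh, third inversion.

C#m(maj7)/B#

Third inversion of C# minor-major seventh has the seventh (B#) in the bass. As a slash chord: C#m(maj7)/B#.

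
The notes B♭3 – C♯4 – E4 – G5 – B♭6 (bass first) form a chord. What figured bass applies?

4/2

The notes Bb, C#, E, G stack in thirds as C#–E–G–Bb — a C# diminished seventh chord. The bass Bb is the seventh, so this is third inversion: figured 4/2.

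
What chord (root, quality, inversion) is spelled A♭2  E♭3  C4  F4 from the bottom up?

F minor seventh, first inversion

The pitch classes Ab, Eb, C, F arrange in thirds as F–Ab–C–Eb: an F minor seventh chord.
With the third (Ab) in the bass, the chord is in first inversion (figured bass 6/5).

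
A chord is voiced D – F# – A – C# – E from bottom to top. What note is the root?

D, F#, A, C#, E are the tones of a D major ninth chord (D–F#–A–C#–E), making D the root.

D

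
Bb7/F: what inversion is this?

Bb7/F means Bb dominant seventh with F in the bass. F is the fifth of Bb dominant seventh (Bb–D–F–Ab), so this is second inversion.

second inversion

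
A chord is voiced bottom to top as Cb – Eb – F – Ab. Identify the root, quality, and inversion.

The pitch classes Cb, Eb, F, Ab arrange in thirds as F–Ab–Cb–Eb: an F half-diminished seventh chord.
Cb is the fifth of F half-diminished seventh; fifth in the bass means second inversion (figured bass 4/3).

F half-diminished seventh, second inversion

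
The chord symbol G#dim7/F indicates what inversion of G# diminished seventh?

G#dim7/F means G# diminished seventh with F in the bass. F is the seventh of G# diminished seventh (G#–B–D–F), so this is third inversion.

third inversion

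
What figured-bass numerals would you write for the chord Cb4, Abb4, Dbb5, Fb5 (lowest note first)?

4/2

The notes Cb, Abb, Dbb, Fb stack in thirds as Dbb–Fb–Abb–Cb — a Dbb major seventh chord. The bass Cb is the seventh, so this is third inversion: figured 4/2.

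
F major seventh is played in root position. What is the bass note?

F

The root of F major seventh (F–A–C–E) is F; that is the bass in root position.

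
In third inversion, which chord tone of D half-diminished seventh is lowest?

C

In third inversion the seventh is lowest. For D half-diminished seventh (D–F–Ab–C) that is C.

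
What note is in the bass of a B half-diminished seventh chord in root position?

B half-diminished seventh is B–D–F–A. Root position places the root in the bass: B.

B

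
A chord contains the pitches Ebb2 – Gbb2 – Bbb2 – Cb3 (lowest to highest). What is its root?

Cb

The distinct letter names are Ebb, Gbb, Bbb, Cb. Arranged as a stack of thirds they read Cb–Ebb–Gbb–Bbb, so Cb is the root (a Cb half-diminished seventh chord).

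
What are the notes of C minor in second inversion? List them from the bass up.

C minor is C–Eb–G. Second inversion puts the fifth (G) in the bass, with the remaining tones above: G, C, Eb.

G, C, Eb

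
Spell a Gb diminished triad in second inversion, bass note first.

Spelling Gb diminished: Gb–Bbb–Dbb. In second inversion the fifth is bass, giving Dbb, Gb, Bbb from the bottom.

Dbb, Gb, Bbb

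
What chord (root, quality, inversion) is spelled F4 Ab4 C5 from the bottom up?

The distinct note names are F, Ab, C. Stacked in thirds they read F–Ab–C, which is a minor triad on F.
The lowest note is F, the root of the chord, so this is root position (figured bass 5/3).

F minor, root position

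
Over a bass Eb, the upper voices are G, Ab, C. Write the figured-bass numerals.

4/3

The notes Eb, G, Ab, C stack in thirds as Ab–C–Eb–G — an Ab major seventh chord. The bass Eb is the fifth, so this is second inversion: figured 4/3.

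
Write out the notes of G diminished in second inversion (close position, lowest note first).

Spelling G diminished: G–Bb–Db. In second inversion the fifth is bass, giving Db, G, Bb from the bottom.

Db, G, Bb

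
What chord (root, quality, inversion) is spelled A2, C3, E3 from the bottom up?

A minor, root position

The distinct note names are A, C, E. Stacked in thirds they read A–C–E, which is a minor triad on A.
A is the root of A minor; root in the bass means root position (figured bass 5/3).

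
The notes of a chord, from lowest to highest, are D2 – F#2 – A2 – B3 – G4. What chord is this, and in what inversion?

The distinct note names are D, F#, A, B, G. Stacked in thirds they read G–B–D–F#–A, which is a major ninth chord on G.
With the fifth (D) in the bass, the chord is in second inversion.

G major ninth, second inversion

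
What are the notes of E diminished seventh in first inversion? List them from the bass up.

G, Bb, Db, E

E diminished seventh is E–G–Bb–Db. First inversion puts the third (G) in the bass, with the remaining tones above: G, Bb, Db, E.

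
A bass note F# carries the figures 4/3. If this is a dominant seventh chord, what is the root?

B

The figures 4/3 mean the fifth of the chord is in the bass. If F# is the fifth of a dominant seventh chord, the root is B (chord tones B–D#–F#–A).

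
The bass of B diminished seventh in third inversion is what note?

Ab

B diminished seventh is B–D–F–Ab. Third inversion places the seventh in the bass: Ab.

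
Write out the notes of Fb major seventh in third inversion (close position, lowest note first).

Fb major seventh is Fb–Ab–Cb–Eb. Third inversion puts the seventh (Eb) in the bass, with the remaining tones above: Eb, Fb, Ab, Cb.

Eb, Fb, Ab, Cb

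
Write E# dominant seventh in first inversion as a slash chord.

E#7/G##

First inversion of E# dominant seventh has the third (G##) in the bass. As a slash chord: E#7/G##.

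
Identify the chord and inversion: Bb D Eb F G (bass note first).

Eb major ninth, second inversion

Reducing to letter names: Bb, D, Eb, F, G. These stack in thirds as Eb–G–Bb–D–F — an Eb major ninth chord.
Bb is the fifth of Eb major ninth; fifth in the bass means second inversion.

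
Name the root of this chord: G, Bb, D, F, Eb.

Eb

G, Bb, D, F, Eb are the tones of an Eb major ninth chord (Eb–G–Bb–D–F), making Eb the root.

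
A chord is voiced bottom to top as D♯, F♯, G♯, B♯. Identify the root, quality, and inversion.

G# dominant seventh, second inversion

The distinct note names are D#, F#, G#, B#. Stacked in thirds they read G#–B#–D#–F#, which is a dominant seventh chord on G#.
The lowest note is D#, the fifth of the chord, so this is second inversion (figured bass 4/3).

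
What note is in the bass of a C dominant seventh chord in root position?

In root position the root is lowest. For C dominant seventh (C–E–G–Bb) that is C.

C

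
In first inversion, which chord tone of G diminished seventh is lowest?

The third of G diminished seventh (G–Bb–Db–Fb) is Bb; that is the bass in first inversion.

Bb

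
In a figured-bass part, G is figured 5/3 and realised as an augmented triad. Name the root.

The figures 5/3 mean the root of the chord is in the bass. If G is the root of an augmented triad, the root is G (chord tones G–B–D#).

G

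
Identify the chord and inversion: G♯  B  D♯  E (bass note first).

E major seventh, first inversion

The pitch classes G#, B, D#, E arrange in thirds as E–G#–B–D#: an E major seventh chord.
G# is the third of E major seventh; third in the bass means first inversion (figured bass 6/5).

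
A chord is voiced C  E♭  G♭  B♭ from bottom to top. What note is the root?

C

The distinct letter names are C, Eb, Gb, Bb. Arranged as a stack of thirds they read C–Eb–Gb–Bb, so C is the root (a C half-diminished seventh chord).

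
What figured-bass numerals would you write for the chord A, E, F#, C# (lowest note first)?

6/5

The notes A, E, F#, C# stack in thirds as F#–A–C#–E — an F# minor seventh chord. The bass A is the third, so this is first inversion: figured 6/5.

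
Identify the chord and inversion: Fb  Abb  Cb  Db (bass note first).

Db half-diminished seventh, first inversion

Reducing to letter names: Fb, Abb, Cb, Db. These stack in thirds as Db–Fb–Abb–Cb — a Db half-diminished seventh chord.
The lowest note is Fb, the third of the chord, so this is first inversion (figured bass 6/5).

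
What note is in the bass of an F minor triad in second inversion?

C

In second inversion the fifth is lowest. For F minor (F–Ab–C) that is C.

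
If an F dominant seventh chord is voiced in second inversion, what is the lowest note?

The fifth of F dominant seventh (F–A–C–Eb) is C; that is the bass in second inversion.

C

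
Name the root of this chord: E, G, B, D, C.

C

The distinct letter names are E, G, B, D, C. Arranged as a stack of thirds they read C–E–G–B–D, so C is the root (a C major ninth chord).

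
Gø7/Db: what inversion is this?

second inversion

Gø7/Db means G half-diminished seventh with Db in the bass. Db is the fifth of G half-diminished seventh (G–Bb–Db–F), so this is second inversion.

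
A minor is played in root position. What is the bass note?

A

In root position the root is lowest. For A minor (A–C–E) that is A.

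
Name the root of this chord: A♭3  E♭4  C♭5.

Ab

Reordering Ab, Eb, Cb into stacked thirds gives Ab–Cb–Eb; the bottom of that stack, Ab, is the root.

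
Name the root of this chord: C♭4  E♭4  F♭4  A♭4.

Fb

The distinct letter names are Cb, Eb, Fb, Ab. Arranged as a stack of thirds they read Fb–Ab–Cb–Eb, so Fb is the root (an Fb major seventh chord).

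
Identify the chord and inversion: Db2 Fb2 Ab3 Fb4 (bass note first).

Db minor, root position

The pitch classes Db, Fb, Ab arrange in thirds as Db–Fb–Ab: a Db minor triad.
Db is the root of Db minor; root in the bass means root position (figured bass 5/3).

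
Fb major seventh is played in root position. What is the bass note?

Fb

The root of Fb major seventh (Fb–Ab–Cb–Eb) is Fb; that is the bass in root position.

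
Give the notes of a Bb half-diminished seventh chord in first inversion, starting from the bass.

Bb half-diminished seventh is Bb–Db–Fb–Ab. First inversion puts the third (Db) in the bass, with the remaining tones above: Db, Fb, Ab, Bb.

Db, Fb, Ab, Bb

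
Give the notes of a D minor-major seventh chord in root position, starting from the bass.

D, F, A, C#

D minor-major seventh is D–F–A–C#. Root position puts the root (D) in the bass, with the remaining tones above: D, F, A, C#.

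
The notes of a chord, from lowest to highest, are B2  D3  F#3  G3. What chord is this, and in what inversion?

The pitch classes B, D, F#, G arrange in thirds as G–B–D–F#: a G major seventh chord.
With the third (B) in the bass, the chord is in first inversion (figured bass 6/5).

G major seventh, first inversion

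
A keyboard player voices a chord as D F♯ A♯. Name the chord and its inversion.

D augmented, root position

The pitch classes D, F#, A# arrange in thirds as D–F#–A#: a D augmented triad.
The lowest note is D, the root of the chord, so this is root position (figured bass 5/3).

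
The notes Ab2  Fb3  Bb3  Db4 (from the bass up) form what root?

Reordering Ab, Fb, Bb, Db into stacked thirds gives Bb–Db–Fb–Ab; the bottom of that stack, Bb, is the root.

Bb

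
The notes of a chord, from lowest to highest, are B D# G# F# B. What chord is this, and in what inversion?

G# minor seventh, first inversion

The distinct note names are B, D#, G#, F#. Stacked in thirds they read G#–B–D#–F#, which is a minor seventh chord on G#.
The lowest note is B, the third of the chord, so this is first inversion (figured bass 6/5).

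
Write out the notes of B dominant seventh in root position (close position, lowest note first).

B, D#, F#, A

B dominant seventh is B–D#–F#–A. Root position puts the root (B) in the bass, with the remaining tones above: B, D#, F#, A.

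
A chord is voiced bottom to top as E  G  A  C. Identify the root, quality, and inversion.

A minor seventh, second inversion

The distinct note names are E, G, A, C. Stacked in thirds they read A–C–E–G, which is a minor seventh chord on A.
With the fifth (E) in the bass, the chord is in second inversion (figured bass 4/3).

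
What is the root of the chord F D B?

Reordering F, D, B into stacked thirds gives B–D–F; the bottom of that stack, B, is the root.

B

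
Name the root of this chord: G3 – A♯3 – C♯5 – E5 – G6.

A#

The distinct letter names are G, A#, C#, E. Arranged as a stack of thirds they read A#–C#–E–G, so A# is the root (an A# diminished seventh chord).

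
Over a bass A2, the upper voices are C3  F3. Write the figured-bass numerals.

The notes A, C, F stack in thirds as F–A–C — an F major triad. The bass A is the third, so this is first inversion: figured 6.

6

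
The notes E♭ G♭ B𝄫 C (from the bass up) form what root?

C

The distinct letter names are Eb, Gb, Bbb, C. Arranged as a stack of thirds they read C–Eb–Gb–Bbb, so C is the root (a C diminished seventh chord).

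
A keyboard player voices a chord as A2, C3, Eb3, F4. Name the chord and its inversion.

F dominant seventh, first inversion

The distinct note names are A, C, Eb, F. Stacked in thirds they read F–A–C–Eb, which is a dominant seventh chord on F.
A is the third of F dominant seventh; third in the bass means first inversion (figured bass 6/5).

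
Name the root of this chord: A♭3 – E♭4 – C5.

The distinct letter names are Ab, Eb, C. Arranged as a stack of thirds they read Ab–C–Eb, so Ab is the root (an Ab major triad).

Ab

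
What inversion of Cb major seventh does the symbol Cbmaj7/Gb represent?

second inversion

Cbmaj7/Gb means Cb major seventh with Gb in the bass. Gb is the fifth of Cb major seventh (Cb–Eb–Gb–Bb), so this is second inversion.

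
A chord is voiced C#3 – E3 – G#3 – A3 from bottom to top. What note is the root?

A

C#, E, G#, A are the tones of an A major seventh chord (A–C#–E–G#), making A the root.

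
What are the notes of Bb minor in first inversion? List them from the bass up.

Spelling Bb minor: Bb–Db–F. In first inversion the third is bass, giving Db, F, Bb from the bottom.

Db, F, Bb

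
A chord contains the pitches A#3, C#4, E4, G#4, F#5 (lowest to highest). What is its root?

F#

A#, C#, E, G#, F# are the tones of an F# dominant ninth chord (F#–A#–C#–E–G#), making F# the root.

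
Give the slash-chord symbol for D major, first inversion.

Dmaj/F#

First inversion of D major has the third (F#) in the bass. As a slash chord: Dmaj/F#.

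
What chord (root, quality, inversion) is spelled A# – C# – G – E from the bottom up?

A# diminished seventh, root position

The pitch classes A#, C#, G, E arrange in thirds as A#–C#–E–G: an A# diminished seventh chord.
With the root (A#) in the bass, the chord is in root position (figured bass 7).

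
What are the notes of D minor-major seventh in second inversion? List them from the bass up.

Spelling D minor-major seventh: D–F–A–C#. In second inversion the fifth is bass, giving A, C#, D, F from the bottom.

A, C#, D, F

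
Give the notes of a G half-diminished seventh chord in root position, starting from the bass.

G half-diminished seventh is G–Bb–Db–F. Root position puts the root (G) in the bass, with the remaining tones above: G, Bb, Db, F.

G, Bb, Db, F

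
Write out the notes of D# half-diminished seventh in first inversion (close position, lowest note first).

Spelling D# half-diminished seventh: D#–F#–A–C#. In first inversion the third is bass, giving F#, A, C#, D# from the bottom.

F#, A, C#, D#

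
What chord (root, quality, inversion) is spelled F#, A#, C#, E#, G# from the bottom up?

F# major ninth, root position

The distinct note names are F#, A#, C#, E#, G#. Stacked in thirds they read F#–A#–C#–E#–G#, which is a major ninth chord on F#.
The lowest note is F#, the root of the chord, so this is root position.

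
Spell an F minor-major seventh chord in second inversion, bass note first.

The chord tones are F–Ab–C–E. With the fifth (C) lowest for second inversion: C, E, F, Ab.

C, E, F, Ab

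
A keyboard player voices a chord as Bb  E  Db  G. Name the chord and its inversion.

The distinct note names are Bb, E, Db, G. Stacked in thirds they read E–G–Bb–Db, which is a diminished seventh chord on E.
Bb is the fifth of E diminished seventh; fifth in the bass means second inversion (figured bass 4/3).

E diminished seventh, second inversion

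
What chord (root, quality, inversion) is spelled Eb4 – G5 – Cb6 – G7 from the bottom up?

The pitch classes Eb, G, Cb arrange in thirds as Cb–Eb–G: a Cb augmented triad.
Eb is the third of Cb augmented; third in the bass means first inversion (figured bass 6).

Cb augmented, first inversion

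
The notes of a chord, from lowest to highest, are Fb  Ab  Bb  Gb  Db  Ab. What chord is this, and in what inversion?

Reducing to letter names: Fb, Ab, Bb, Gb, Db. These stack in thirds as Gb–Bb–Db–Fb–Ab — a Gb dominant ninth chord.
With the seventh (Fb) in the bass, the chord is in third inversion.

Gb dominant ninth, third inversion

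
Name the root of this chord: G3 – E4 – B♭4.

E

The distinct letter names are G, E, Bb. Arranged as a stack of thirds they read E–G–Bb, so E is the root (an E diminished triad).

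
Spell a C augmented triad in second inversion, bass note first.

G#, C, E

Spelling C augmented: C–E–G#. In second inversion the fifth is bass, giving G#, C, E from the bottom.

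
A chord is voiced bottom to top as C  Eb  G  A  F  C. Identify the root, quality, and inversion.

F dominant ninth, second inversion

The distinct note names are C, Eb, G, A, F. Stacked in thirds they read F–A–C–Eb–G, which is a dominant ninth chord on F.
C is the fifth of F dominant ninth; fifth in the bass means second inversion.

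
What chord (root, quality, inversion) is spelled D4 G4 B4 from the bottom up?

The pitch classes D, G, B arrange in thirds as G–B–D: a G major triad.
With the fifth (D) in the bass, the chord is in second inversion (figured bass 6/4).

G major, second inversion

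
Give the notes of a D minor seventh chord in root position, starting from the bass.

D, F, A, C

D minor seventh is D–F–A–C. Root position puts the root (D) in the bass, with the remaining tones above: D, F, A, C.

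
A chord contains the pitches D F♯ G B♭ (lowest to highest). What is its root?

The distinct letter names are D, F#, G, Bb. Arranged as a stack of thirds they read G–Bb–D–F#, so G is the root (a G minor-major seventh chord).

G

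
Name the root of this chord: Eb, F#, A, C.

F#

The distinct letter names are Eb, F#, A, C. Arranged as a stack of thirds they read F#–A–C–Eb, so F# is the root (an F# diminished seventh chord).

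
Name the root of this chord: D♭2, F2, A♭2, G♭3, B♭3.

Gb

Reordering Db, F, Ab, Gb, Bb into stacked thirds gives Gb–Bb–Db–F–Ab; the bottom of that stack, Gb, is the root.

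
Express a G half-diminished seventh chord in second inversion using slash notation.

Gø7/Db

Second inversion of G half-diminished seventh has the fifth (Db) in the bass. As a slash chord: Gø7/Db.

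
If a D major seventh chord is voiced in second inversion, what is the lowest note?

In second inversion the fifth is lowest. For D major seventh (D–F#–A–C#) that is A.

A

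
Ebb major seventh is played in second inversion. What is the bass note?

Bbb

In second inversion the fifth is lowest. For Ebb major seventh (Ebb–Gb–Bbb–Db) that is Bbb.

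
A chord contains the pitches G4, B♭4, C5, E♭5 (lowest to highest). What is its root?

G, Bb, C, Eb are the tones of a C minor seventh chord (C–Eb–G–Bb), making C the root.

C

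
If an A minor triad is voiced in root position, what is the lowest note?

A

The root of A minor (A–C–E) is A; that is the bass in root position.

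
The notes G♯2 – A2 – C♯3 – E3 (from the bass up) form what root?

A

Reordering G#, A, C#, E into stacked thirds gives A–C#–E–G#; the bottom of that stack, A, is the root.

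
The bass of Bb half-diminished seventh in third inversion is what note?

Bb half-diminished seventh is Bb–Db–Fb–Ab. Third inversion places the seventh in the bass: Ab.

Ab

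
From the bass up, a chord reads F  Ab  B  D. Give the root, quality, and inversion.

Reducing to letter names: F, Ab, B, D. These stack in thirds as B–D–F–Ab — a B diminished seventh chord.
F is the fifth of B diminished seventh; fifth in the bass means second inversion (figured bass 4/3).

B diminished seventh, second inversion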